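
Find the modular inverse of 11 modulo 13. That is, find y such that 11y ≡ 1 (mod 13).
6

Using Extended Euclidean Algorithm:
gcd(11, 13) = 1
Bezout coefficients: 11 × 6 + 13 × -5 = 1
So 11 × 6 ≡ 1 (mod 13)
The inverse is 6 mod 13 = 6
Verification: 11 × 6 = 66 = 5 × 13 + 1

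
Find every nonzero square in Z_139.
QRs mod 139: {1, 4, 5, 6, 7, 9, 11, 13, 16, 20, 24, 25, 28, 29, 30, 31, 34, 35, 36, 37, 38, 41, 42, 44, 45, 46, 47, 49, 51, 52, 54, 55, 57, 63, 64, 65, 66, 67, 69, 71, 77, 78, 79, 80, 81, 83, 86, 89, 91, 96, 99, 100, 106, 107, 112, 113, 116, 117, 118, 120, 121, 122, 124, 125, 127, 129, 131, 136, 137}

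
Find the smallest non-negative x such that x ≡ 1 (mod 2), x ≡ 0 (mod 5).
5

Using the Chinese Remainder Theorem:
M = product of moduli = 10
For equation 1: M_1 = 5, 5 ≡ 1 (mod 2), inverse of 5 mod 2 is 1 (check: 1 × 1 = 1 ≡ 1 (mod 2))
For equation 2: M_2 = 2, 2 ≡ 2 (mod 5), inverse of 2 mod 5 is 3 (check: 2 × 3 = 6 ≡ 1 (mod 5))
Combine: x ≡ Σ r_i×M_i×(M_i⁻¹ mod m_i) = 1×5×1 + 0×2×3 = 5 + 0 = 5
5 mod 10 = 5
x ≡ 5 (mod 10)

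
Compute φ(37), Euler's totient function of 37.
36

Prime factorization: 37 = 37
Using the formula φ(n) = n × Π(1 - 1/p) for each prime factor p:
φ(37) = 37 × (1 - 1/37)
φ(37) = 36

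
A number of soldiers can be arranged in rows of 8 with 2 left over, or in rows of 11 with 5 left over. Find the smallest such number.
M = 8 × 11 = 88. M₁ = 11, y₁ ≡ 3 (mod 8). M₂ = 8, y₂ ≡ 7 (mod 11). z = 2×11×3 + 5×8×7 ≡ 82 (mod 88). The smallest positive such number is 82.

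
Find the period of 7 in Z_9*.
Powers of 7 mod 9: 7^1≡7, 7^2≡4, 7^3≡1. Order = 3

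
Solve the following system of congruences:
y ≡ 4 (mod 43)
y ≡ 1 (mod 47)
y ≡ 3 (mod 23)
37930

Using the Chinese Remainder Theorem:
M = product of moduli = 46483
For equation 1: M_1 = 1081, 1081 ≡ 6 (mod 43), inverse of 1081 mod 43 is 36 (check: 6 × 36 = 216 ≡ 1 (mod 43))
For equation 2: M_2 = 989, 989 ≡ 2 (mod 47), inverse of 989 mod 47 is 24 (check: 2 × 24 = 48 ≡ 1 (mod 47))
For equation 3: M_3 = 2021, 2021 ≡ 20 (mod 23), inverse of 2021 mod 23 is 15 (check: 20 × 15 = 300 ≡ 1 (mod 23))
Combine: y ≡ Σ r_i×M_i×(M_i⁻¹ mod m_i) = 4×1081×36 + 1×989×24 + 3×2021×15 = 155664 + 23736 + 90945 = 270345
270345 mod 46483 = 37930
y ≡ 37930 (mod 46483)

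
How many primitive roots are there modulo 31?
8

The number of primitive roots modulo p is φ(p-1) = φ(30)
φ(30) = 8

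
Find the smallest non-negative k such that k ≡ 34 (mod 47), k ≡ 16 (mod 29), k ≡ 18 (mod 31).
42240

Using the Chinese Remainder Theorem:
M = product of moduli = 42253
For equation 1: M_1 = 899, 899 ≡ 6 (mod 47), inverse of 899 mod 47 is 8 (check: 6 × 8 = 48 ≡ 1 (mod 47))
For equation 2: M_2 = 1457, 1457 ≡ 7 (mod 29), inverse of 1457 mod 29 is 25 (check: 7 × 25 = 175 ≡ 1 (mod 29))
For equation 3: M_3 = 1363, 1363 ≡ 30 (mod 31), inverse of 1363 mod 31 is 30 (check: 30 × 30 = 900 ≡ 1 (mod 31))
Combine: k ≡ Σ r_i×M_i×(M_i⁻¹ mod m_i) = 34×899×8 + 16×1457×25 + 18×1363×30 = 244528 + 582800 + 736020 = 1563348
1563348 mod 42253 = 42240
k ≡ 42240 (mod 42253)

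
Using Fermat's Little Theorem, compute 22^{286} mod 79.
1

By Fermat's Little Theorem, a^(p-1) ≡ 1 (mod p) for prime p and gcd(a, p) = 1
Here p = 79, so 22^78 ≡ 1 (mod 79)
We can reduce the exponent: 286 mod 78 = 52
So 22^286 ≡ 22^52 (mod 79)
Computing: 22^52 mod 79 = 1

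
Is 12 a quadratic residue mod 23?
By Euler's criterion: 12^{11} ≡ 1 (mod 23). Since this equals 1, 12 is a QR.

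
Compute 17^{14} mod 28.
9

Using successive squaring:
Binary expansion of 14: 1110
Powers of 17 mod 28 (each is the square of the previous):
  17^1 ≡ 17 (mod 28)
  17^2 ≡ 17² = 289 ≡ 9 (mod 28)
  17^4 ≡ 9² = 81 ≡ 25 (mod 28)
  17^8 ≡ 25² = 625 ≡ 9 (mod 28)
14 = 8 + 4 + 2, so 17^14 = 17^8 × 17^4 × 17^2 ≡ 9 × 25 × 9 (mod 28)
Multiplying step by step:
  9 × 25 = 225 ≡ 1 (mod 28)
  1 × 9 = 9 ≡ 9 (mod 28)
Result: 17^14 ≡ 9 (mod 28)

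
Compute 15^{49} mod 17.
15

Using successive squaring:
Binary expansion of 49: 110001
Powers of 15 mod 17 (each is the square of the previous):
  15^1 ≡ 15 (mod 17)
  15^2 ≡ 15² = 225 ≡ 4 (mod 17)
  15^4 ≡ 4² = 16 ≡ 16 (mod 17)
  15^8 ≡ 16² = 256 ≡ 1 (mod 17)
  15^16 ≡ 1² = 1 ≡ 1 (mod 17)
  15^32 ≡ 1² = 1 ≡ 1 (mod 17)
49 = 32 + 16 + 1, so 15^49 = 15^32 × 15^16 × 15^1 ≡ 1 × 1 × 15 (mod 17)
Multiplying step by step:
  1 × 1 = 1 ≡ 1 (mod 17)
  1 × 15 = 15 ≡ 15 (mod 17)
Result: 15^49 ≡ 15 (mod 17)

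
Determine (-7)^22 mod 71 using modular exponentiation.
Using repeated squaring. (-7) ≡ 64 (mod 71). 22 = 16 + 4 + 2 (binary 10110). Repeated squaring mod 71: 64^1 ≡ 64; 64^2 ≡ 64² = 4096 ≡ 49; 64^4 ≡ 49² = 2401 ≡ 58; 64^8 ≡ 58² = 3364 ≡ 27; 64^16 ≡ 27² = 729 ≡ 19. Multiply: (-7)^22 ≡ 64^16 × 64^4 × 64^2 ≡ 19 × 58 × 49 (mod 71): 19 × 58 = 1102 ≡ 37; 37 × 49 = 1813 ≡ 38. So (-7)^22 ≡ 38 (mod 71).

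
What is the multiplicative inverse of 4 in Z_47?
4^(-1) ≡ 12 (mod 47). Verification: 4 × 12 = 48 ≡ 1 (mod 47)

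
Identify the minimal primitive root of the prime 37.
p - 1 = 36 has prime divisors 2, 3. h is a primitive root mod 37 iff h^(36/q) ≢ 1 (mod 37) for each such q.
h = 2: 2^18 ≡ 36, 2^12 ≡ 26 (mod 37); none is 1, so 2 has order 36 and is a primitive root.
The smallest primitive root mod 37 is g = 2.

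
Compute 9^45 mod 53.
Using repeated squaring. 45 = 32 + 8 + 4 + 1 (binary 101101). Repeated squaring mod 53: 9^1 ≡ 9; 9^2 ≡ 9² = 81 ≡ 28; 9^4 ≡ 28² = 784 ≡ 42; 9^8 ≡ 42² = 1764 ≡ 15; 9^16 ≡ 15² = 225 ≡ 13; 9^32 ≡ 13² = 169 ≡ 10. Multiply: 9^45 = 9^32 × 9^8 × 9^4 × 9^1 ≡ 10 × 15 × 42 × 9 (mod 53): 10 × 15 = 150 ≡ 44; 44 × 42 = 1848 ≡ 46; 46 × 9 = 414 ≡ 43. So 9^45 ≡ 43 (mod 53).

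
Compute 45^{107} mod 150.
75

Using successive squaring:
Binary expansion of 107: 1101011
Powers of 45 mod 150 (each is the square of the previous):
  45^1 ≡ 45 (mod 150)
  45^2 ≡ 45² = 2025 ≡ 75 (mod 150)
  45^4 ≡ 75² = 5625 ≡ 75 (mod 150)
  45^8 ≡ 75² = 5625 ≡ 75 (mod 150)
  45^16 ≡ 75² = 5625 ≡ 75 (mod 150)
  45^32 ≡ 75² = 5625 ≡ 75 (mod 150)
  45^64 ≡ 75² = 5625 ≡ 75 (mod 150)
107 = 64 + 32 + 8 + 2 + 1, so 45^107 = 45^64 × 45^32 × 45^8 × 45^2 × 45^1 ≡ 75 × 75 × 75 × 75 × 45 (mod 150)
Multiplying step by step:
  75 × 75 = 5625 ≡ 75 (mod 150)
  75 × 75 = 5625 ≡ 75 (mod 150)
  75 × 75 = 5625 ≡ 75 (mod 150)
  75 × 45 = 3375 ≡ 75 (mod 150)
Result: 45^107 ≡ 75 (mod 150)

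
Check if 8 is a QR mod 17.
By Euler's criterion: 8^{8} ≡ 1 (mod 17). Since this equals 1, 8 is a QR.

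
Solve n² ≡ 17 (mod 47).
The square roots of 17 mod 47 are 8 and 39. Verify: 8² = 64 ≡ 17 (mod 47)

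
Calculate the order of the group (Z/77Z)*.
60

Prime factorization: 77 = 7 × 11
Using the formula φ(n) = n × Π(1 - 1/p) for each prime factor p:
φ(77) = 77 × (1 - 1/7) × (1 - 1/11)
φ(77) = 60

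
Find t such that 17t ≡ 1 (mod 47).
17^(-1) ≡ 36 (mod 47). Verification: 17 × 36 = 612 ≡ 1 (mod 47)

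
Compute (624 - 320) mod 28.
24

(624 - 320) = 304
304 mod 28 = 24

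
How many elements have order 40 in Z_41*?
Number of primitive roots mod 41 = φ(40) = 16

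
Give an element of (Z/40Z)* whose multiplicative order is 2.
9 has order 2 mod 40 since 9^{2} ≡ 1 (mod 40) and no smaller power works.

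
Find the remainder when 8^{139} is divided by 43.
By Fermat: 8^{42} ≡ 1 (mod 43). 139 = 3×42 + 13. So 8^{139} ≡ 8^{13} ≡ 27 (mod 43)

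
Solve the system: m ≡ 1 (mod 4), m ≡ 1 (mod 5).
M = 4 × 5 = 20. M₁ = 5, y₁ ≡ 1 (mod 4). M₂ = 4, y₂ ≡ 4 (mod 5). m = 1×5×1 + 1×4×4 ≡ 1 (mod 20)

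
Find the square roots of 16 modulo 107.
The square roots of 16 mod 107 are 4 and 103. Verify: 4² = 16 ≡ 16 (mod 107)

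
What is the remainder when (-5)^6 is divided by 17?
(-5) ≡ 12 (mod 17). 6 = 4 + 2 (binary 110). Repeated squaring mod 17: 12^1 ≡ 12; 12^2 ≡ 12² = 144 ≡ 8; 12^4 ≡ 8² = 64 ≡ 13. Multiply: (-5)^6 ≡ 12^4 × 12^2 ≡ 13 × 8 (mod 17): 13 × 8 = 104 ≡ 2. So (-5)^6 ≡ 2 (mod 17).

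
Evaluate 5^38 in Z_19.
Using Fermat: 5^{18} ≡ 1 (mod 19). 38 ≡ 2 (mod 18). So 5^{38} ≡ 5^{2} ≡ 6 (mod 19)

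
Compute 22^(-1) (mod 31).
22^(-1) ≡ 24 (mod 31). Verification: 22 × 24 = 528 ≡ 1 (mod 31)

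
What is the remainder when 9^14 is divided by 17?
Using repeated squaring. 14 = 8 + 4 + 2 (binary 1110). Repeated squaring mod 17: 9^1 ≡ 9; 9^2 ≡ 9² = 81 ≡ 13; 9^4 ≡ 13² = 169 ≡ 16; 9^8 ≡ 16² = 256 ≡ 1. Multiply: 9^14 = 9^8 × 9^4 × 9^2 ≡ 1 × 16 × 13 (mod 17): 1 × 16 = 16 ≡ 16; 16 × 13 = 208 ≡ 4. So 9^14 ≡ 4 (mod 17).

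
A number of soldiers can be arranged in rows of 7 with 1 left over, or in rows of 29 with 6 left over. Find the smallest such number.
M = 7 × 29 = 203. M₁ = 29, y₁ ≡ 1 (mod 7). M₂ = 7, y₂ ≡ 25 (mod 29). m = 1×29×1 + 6×7×25 ≡ 64 (mod 203). The smallest positive such number is 64.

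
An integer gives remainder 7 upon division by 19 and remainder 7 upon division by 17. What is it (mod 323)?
M = 19 × 17 = 323. M₁ = 17, y₁ ≡ 9 (mod 19). M₂ = 19, y₂ ≡ 9 (mod 17). m = 7×17×9 + 7×19×9 ≡ 7 (mod 323). The smallest positive such number is 7.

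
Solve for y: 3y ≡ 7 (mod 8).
5

Since gcd(3, 8) = 1 divides 7, a solution exists.
Multiply both sides by the inverse of 3 mod 8:
  3^(-1) mod 8 = 3
  x ≡ 3 × 7 ≡ 21 ≡ 5 (mod 8)
Verification: 3 × 5 = 15 = 1 × 8 + 7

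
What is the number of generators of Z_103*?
Number of primitive roots mod 103 = φ(102) = 32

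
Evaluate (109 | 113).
(109/113) = 109^{56} mod 113 = 1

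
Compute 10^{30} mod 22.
12

Using successive squaring:
Binary expansion of 30: 11110
Powers of 10 mod 22 (each is the square of the previous):
  10^1 ≡ 10 (mod 22)
  10^2 ≡ 10² = 100 ≡ 12 (mod 22)
  10^4 ≡ 12² = 144 ≡ 12 (mod 22)
  10^8 ≡ 12² = 144 ≡ 12 (mod 22)
  10^16 ≡ 12² = 144 ≡ 12 (mod 22)
30 = 16 + 8 + 4 + 2, so 10^30 = 10^16 × 10^8 × 10^4 × 10^2 ≡ 12 × 12 × 12 × 12 (mod 22)
Multiplying step by step:
  12 × 12 = 144 ≡ 12 (mod 22)
  12 × 12 = 144 ≡ 12 (mod 22)
  12 × 12 = 144 ≡ 12 (mod 22)
Result: 10^30 ≡ 12 (mod 22)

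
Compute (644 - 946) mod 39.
10

(644 - 946) = -302
-302 mod 39 = 10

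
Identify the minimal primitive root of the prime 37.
p - 1 = 36 has prime divisors 2, 3. h is a primitive root mod 37 iff h^(36/q) ≢ 1 (mod 37) for each such q.
h = 2: 2^18 ≡ 36, 2^12 ≡ 26 (mod 37); none is 1, so 2 has order 36 and is a primitive root.
The smallest primitive root mod 37 is g = 2.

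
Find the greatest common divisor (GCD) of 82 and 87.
1

Using the Euclidean algorithm:
82 = 0 × 87 + 82
87 = 1 × 82 + 5
82 = 16 × 5 + 2
5 = 2 × 2 + 1
2 = 2 × 1 + 0

GCD(82, 87) = 1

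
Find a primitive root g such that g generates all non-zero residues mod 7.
p - 1 = 6 has prime divisors 2, 3. h is a primitive root mod 7 iff h^(6/q) ≢ 1 (mod 7) for each such q.
h = 2: 2^3 ≡ 1, 2^2 ≡ 4 (mod 7); 2^3 ≡ 1, so not a primitive root.
h = 3: 3^3 ≡ 6, 3^2 ≡ 2 (mod 7); none is 1, so 3 has order 6 and is a primitive root.
The smallest primitive root mod 7 is g = 3.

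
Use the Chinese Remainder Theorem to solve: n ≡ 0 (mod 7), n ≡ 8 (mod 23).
M = 7 × 23 = 161. M₁ = 23, y₁ ≡ 4 (mod 7). M₂ = 7, y₂ ≡ 10 (mod 23). n = 0×23×4 + 8×7×10 ≡ 77 (mod 161)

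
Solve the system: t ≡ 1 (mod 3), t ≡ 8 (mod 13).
M = 3 × 13 = 39. M₁ = 13, y₁ ≡ 1 (mod 3). M₂ = 3, y₂ ≡ 9 (mod 13). t = 1×13×1 + 8×3×9 ≡ 34 (mod 39)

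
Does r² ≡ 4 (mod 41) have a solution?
By Euler's criterion: 4^{20} ≡ 1 (mod 41). Since this equals 1, 4 is a QR.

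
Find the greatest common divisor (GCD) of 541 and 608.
1

Using the Euclidean algorithm:
541 = 0 × 608 + 541
608 = 1 × 541 + 67
541 = 8 × 67 + 5
67 = 13 × 5 + 2
5 = 2 × 2 + 1
2 = 2 × 1 + 0

GCD(541, 608) = 1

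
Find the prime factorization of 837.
3^3 × 31

Divide by primes starting from smallest:
837 ÷ 3 = 279
279 ÷ 3 = 93
93 ÷ 3 = 31
31 ÷ 31 = 1

837 = 3^3 × 31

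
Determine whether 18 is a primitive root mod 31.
p - 1 = 30 has prime divisors 2, 3, 5. Check 18^(30/q) mod 31 for each: 18^(30/2) = 18^15 ≡ 1, 18^(30/3) = 18^10 ≡ 5, 18^(30/5) = 18^6 ≡ 16 (mod 31). Since 18^15 ≡ 1 (mod 31), the order of 18 divides 15 (in fact the order is 15) ≠ 30, so it is not a primitive root.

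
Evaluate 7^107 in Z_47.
Using Fermat: 7^{46} ≡ 1 (mod 47). 107 ≡ 15 (mod 46). So 7^{107} ≡ 7^{15} ≡ 3 (mod 47)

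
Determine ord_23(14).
Powers of 14 mod 23: 14^1≡14, 14^2≡12, 14^3≡7, 14^4≡6, 14^5≡15, 14^6≡3, 14^7≡19, 14^8≡13, 14^9≡21, 14^10≡18, 14^11≡22, 14^12≡9, 14^13≡11, 14^14≡16, 14^15≡17, 14^16≡8, 14^17≡20, 14^18≡4, 14^19≡10, 14^20≡2, 14^21≡5, 14^22≡1. Order = 22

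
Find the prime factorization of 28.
2^2 × 7

Divide by primes starting from smallest:
28 ÷ 2 = 14
14 ÷ 2 = 7
7 ÷ 7 = 1

28 = 2^2 × 7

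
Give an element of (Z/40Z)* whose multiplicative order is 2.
9 has order 2 mod 40 since 9^{2} ≡ 1 (mod 40) and no smaller power works.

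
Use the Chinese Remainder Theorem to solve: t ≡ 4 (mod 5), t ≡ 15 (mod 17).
M = 5 × 17 = 85. M₁ = 17, y₁ ≡ 3 (mod 5). M₂ = 5, y₂ ≡ 7 (mod 17). t = 4×17×3 + 15×5×7 ≡ 49 (mod 85)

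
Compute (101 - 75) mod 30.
26

(101 - 75) = 26
26 mod 30 = 26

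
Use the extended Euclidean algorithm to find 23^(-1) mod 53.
Extended GCD: 23(-23) + 53(10) = 1. So 23^(-1) ≡ 30 ≡ 30 (mod 53). Verify: 23 × 30 = 690 ≡ 1 (mod 53)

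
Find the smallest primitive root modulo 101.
p - 1 = 100 has prime divisors 2, 5. h is a primitive root mod 101 iff h^(100/q) ≢ 1 (mod 101) for each such q.
h = 2: 2^50 ≡ 100, 2^20 ≡ 95 (mod 101); none is 1, so 2 has order 100 and is a primitive root.
The smallest primitive root mod 101 is g = 2.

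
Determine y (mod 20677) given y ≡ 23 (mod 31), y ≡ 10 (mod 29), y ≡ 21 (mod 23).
11958

Using the Chinese Remainder Theorem:
M = product of moduli = 20677
For equation 1: M_1 = 667, 667 ≡ 16 (mod 31), inverse of 667 mod 31 is 2 (check: 16 × 2 = 32 ≡ 1 (mod 31))
For equation 2: M_2 = 713, 713 ≡ 17 (mod 29), inverse of 713 mod 29 is 12 (check: 17 × 12 = 204 ≡ 1 (mod 29))
For equation 3: M_3 = 899, 899 ≡ 2 (mod 23), inverse of 899 mod 23 is 12 (check: 2 × 12 = 24 ≡ 1 (mod 23))
Combine: y ≡ Σ r_i×M_i×(M_i⁻¹ mod m_i) = 23×667×2 + 10×713×12 + 21×899×12 = 30682 + 85560 + 226548 = 342790
342790 mod 20677 = 11958
y ≡ 11958 (mod 20677)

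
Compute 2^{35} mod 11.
10

Using successive squaring:
Binary expansion of 35: 100011
Powers of 2 mod 11 (each is the square of the previous):
  2^1 ≡ 2 (mod 11)
  2^2 ≡ 2² = 4 ≡ 4 (mod 11)
  2^4 ≡ 4² = 16 ≡ 5 (mod 11)
  2^8 ≡ 5² = 25 ≡ 3 (mod 11)
  2^16 ≡ 3² = 9 ≡ 9 (mod 11)
  2^32 ≡ 9² = 81 ≡ 4 (mod 11)
35 = 32 + 2 + 1, so 2^35 = 2^32 × 2^2 × 2^1 ≡ 4 × 4 × 2 (mod 11)
Multiplying step by step:
  4 × 4 = 16 ≡ 5 (mod 11)
  5 × 2 = 10 ≡ 10 (mod 11)
Result: 2^35 ≡ 10 (mod 11)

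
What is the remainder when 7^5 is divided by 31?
5 = 4 + 1 (binary 101). Repeated squaring mod 31: 7^1 ≡ 7; 7^2 ≡ 7² = 49 ≡ 18; 7^4 ≡ 18² = 324 ≡ 14. Multiply: 7^5 = 7^4 × 7^1 ≡ 14 × 7 (mod 31): 14 × 7 = 98 ≡ 5. So 7^5 ≡ 5 (mod 31).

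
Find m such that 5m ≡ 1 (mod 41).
5^(-1) ≡ 33 (mod 41). Verification: 5 × 33 = 165 ≡ 1 (mod 41)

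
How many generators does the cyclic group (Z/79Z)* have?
24

The number of primitive roots modulo p is φ(p-1) = φ(78)
φ(78) = 24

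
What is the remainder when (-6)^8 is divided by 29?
(-6) ≡ 23 (mod 29). 8 = 8 (binary 1000). Repeated squaring mod 29: 23^1 ≡ 23; 23^2 ≡ 23² = 529 ≡ 7; 23^4 ≡ 7² = 49 ≡ 20; 23^8 ≡ 20² = 400 ≡ 23. So (-6)^8 ≡ 23 (mod 29).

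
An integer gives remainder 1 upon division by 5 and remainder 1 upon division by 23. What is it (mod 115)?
M = 5 × 23 = 115. M₁ = 23, y₁ ≡ 2 (mod 5). M₂ = 5, y₂ ≡ 14 (mod 23). y = 1×23×2 + 1×5×14 ≡ 1 (mod 115). The smallest positive such number is 1.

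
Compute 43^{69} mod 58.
31

Using successive squaring:
Binary expansion of 69: 1000101
Powers of 43 mod 58 (each is the square of the previous):
  43^1 ≡ 43 (mod 58)
  43^2 ≡ 43² = 1849 ≡ 51 (mod 58)
  43^4 ≡ 51² = 2601 ≡ 49 (mod 58)
  43^8 ≡ 49² = 2401 ≡ 23 (mod 58)
  43^16 ≡ 23² = 529 ≡ 7 (mod 58)
  43^32 ≡ 7² = 49 ≡ 49 (mod 58)
  43^64 ≡ 49² = 2401 ≡ 23 (mod 58)
69 = 64 + 4 + 1, so 43^69 = 43^64 × 43^4 × 43^1 ≡ 23 × 49 × 43 (mod 58)
Multiplying step by step:
  23 × 49 = 1127 ≡ 25 (mod 58)
  25 × 43 = 1075 ≡ 31 (mod 58)
Result: 43^69 ≡ 31 (mod 58)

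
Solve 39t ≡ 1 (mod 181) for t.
39^(-1) ≡ 65 (mod 181). Verification: 39 × 65 = 2535 ≡ 1 (mod 181)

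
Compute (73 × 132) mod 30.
6

(73 × 132) = 9636
9636 mod 30 = 6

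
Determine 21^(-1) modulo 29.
21^(-1) ≡ 18 (mod 29). Verification: 21 × 18 = 378 ≡ 1 (mod 29)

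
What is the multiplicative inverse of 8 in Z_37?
8^(-1) ≡ 14 (mod 37). Verification: 8 × 14 = 112 ≡ 1 (mod 37)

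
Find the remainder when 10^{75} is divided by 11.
By Fermat: 10^{10} ≡ 1 (mod 11). 75 = 7×10 + 5. So 10^{75} ≡ 10^{5} ≡ 10 (mod 11)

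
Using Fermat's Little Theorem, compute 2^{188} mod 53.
42

By Fermat's Little Theorem, a^(p-1) ≡ 1 (mod p) for prime p and gcd(a, p) = 1
Here p = 53, so 2^52 ≡ 1 (mod 53)
We can reduce the exponent: 188 mod 52 = 32
So 2^188 ≡ 2^32 (mod 53)
Computing: 2^32 mod 53 = 42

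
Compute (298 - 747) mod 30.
1

(298 - 747) = -449
-449 mod 30 = 1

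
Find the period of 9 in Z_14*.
Powers of 9 mod 14: 9^1≡9, 9^2≡11, 9^3≡1. Order = 3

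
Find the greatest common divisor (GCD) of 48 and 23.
1

Using the Euclidean algorithm:
48 = 2 × 23 + 2
23 = 11 × 2 + 1
2 = 2 × 1 + 0

GCD(48, 23) = 1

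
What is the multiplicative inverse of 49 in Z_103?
82

Using Extended Euclidean Algorithm:
gcd(49, 103) = 1
Bezout coefficients: 49 × -21 + 103 × 10 = 1
So 49 × -21 ≡ 1 (mod 103)
The inverse is -21 mod 103 = 82
Verification: 49 × 82 = 4018 = 39 × 103 + 1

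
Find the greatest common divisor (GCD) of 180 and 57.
3

Using the Euclidean algorithm:
180 = 3 × 57 + 9
57 = 6 × 9 + 3
9 = 3 × 3 + 0

GCD(180, 57) = 3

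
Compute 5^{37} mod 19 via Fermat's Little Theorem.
5

By Fermat's Little Theorem, a^(p-1) ≡ 1 (mod p) for prime p and gcd(a, p) = 1
Here p = 19, so 5^18 ≡ 1 (mod 19)
We can reduce the exponent: 37 mod 18 = 1
So 5^37 ≡ 5^1 (mod 19)
Computing: 5^1 mod 19 = 5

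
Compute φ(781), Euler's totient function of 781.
700

Prime factorization: 781 = 11 × 71
Using the formula φ(n) = n × Π(1 - 1/p) for each prime factor p:
φ(781) = 781 × (1 - 1/11) × (1 - 1/71)
φ(781) = 700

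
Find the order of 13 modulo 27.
Powers of 13 mod 27: 13^1≡13, 13^2≡7, 13^3≡10, 13^4≡22, 13^5≡16, 13^6≡19, 13^7≡4, 13^8≡25, 13^9≡1. Order = 9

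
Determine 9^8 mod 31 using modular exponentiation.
8 = 8 (binary 1000). Repeated squaring mod 31: 9^1 ≡ 9; 9^2 ≡ 9² = 81 ≡ 19; 9^4 ≡ 19² = 361 ≡ 20; 9^8 ≡ 20² = 400 ≡ 28. So 9^8 ≡ 28 (mod 31).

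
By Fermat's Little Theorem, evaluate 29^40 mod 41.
By Fermat's Little Theorem, 29^{40} ≡ 1 (mod 41) since 41 is prime and gcd(29, 41) = 1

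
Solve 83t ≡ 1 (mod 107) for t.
49

Using Extended Euclidean Algorithm:
gcd(83, 107) = 1
Bezout coefficients: 83 × 49 + 107 × -38 = 1
So 83 × 49 ≡ 1 (mod 107)
The inverse is 49 mod 107 = 49
Verification: 83 × 49 = 4067 = 38 × 107 + 1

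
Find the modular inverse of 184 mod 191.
184^(-1) ≡ 109 (mod 191). Verification: 184 × 109 = 20056 ≡ 1 (mod 191)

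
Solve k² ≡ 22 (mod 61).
The square roots of 22 mod 61 are 12 and 49. Verify: 12² = 144 ≡ 22 (mod 61)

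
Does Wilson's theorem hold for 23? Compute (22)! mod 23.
(22)! mod 23 = 22. Since this equals -1 (mod 23), Wilson confirms 23 is prime.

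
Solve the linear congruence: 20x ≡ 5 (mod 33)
25

Since gcd(20, 33) = 1 divides 5, a solution exists.
Multiply both sides by the inverse of 20 mod 33:
  20^(-1) mod 33 = 5
  x ≡ 5 × 5 ≡ 25 ≡ 25 (mod 33)
Verification: 20 × 25 = 500 = 15 × 33 + 5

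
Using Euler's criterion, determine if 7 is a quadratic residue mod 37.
By Euler's criterion: 7^{18} ≡ 1 (mod 37). Since this equals 1, 7 is a QR.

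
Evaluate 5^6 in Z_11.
6 = 4 + 2 (binary 110). Repeated squaring mod 11: 5^1 ≡ 5; 5^2 ≡ 5² = 25 ≡ 3; 5^4 ≡ 3² = 9 ≡ 9. Multiply: 5^6 = 5^4 × 5^2 ≡ 9 × 3 (mod 11): 9 × 3 = 27 ≡ 5. So 5^6 ≡ 5 (mod 11).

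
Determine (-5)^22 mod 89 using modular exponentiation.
Using repeated squaring. (-5) ≡ 84 (mod 89). 22 = 16 + 4 + 2 (binary 10110). Repeated squaring mod 89: 84^1 ≡ 84; 84^2 ≡ 84² = 7056 ≡ 25; 84^4 ≡ 25² = 625 ≡ 2; 84^8 ≡ 2² = 4 ≡ 4; 84^16 ≡ 4² = 16 ≡ 16. Multiply: (-5)^22 ≡ 84^16 × 84^4 × 84^2 ≡ 16 × 2 × 25 (mod 89): 16 × 2 = 32 ≡ 32; 32 × 25 = 800 ≡ 88. So (-5)^22 ≡ 88 (mod 89).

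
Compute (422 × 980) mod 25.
10

(422 × 980) = 413560
413560 mod 25 = 10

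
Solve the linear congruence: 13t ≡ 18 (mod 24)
18

Since gcd(13, 24) = 1 divides 18, a solution exists.
Multiply both sides by the inverse of 13 mod 24:
  13^(-1) mod 24 = 13
  x ≡ 13 × 18 ≡ 234 ≡ 18 (mod 24)
Verification: 13 × 18 = 234 = 9 × 24 + 18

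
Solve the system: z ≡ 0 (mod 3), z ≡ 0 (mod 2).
M = 3 × 2 = 6. M₁ = 2, y₁ ≡ 2 (mod 3). M₂ = 3, y₂ ≡ 1 (mod 2). z = 0×2×2 + 0×3×1 ≡ 0 (mod 6)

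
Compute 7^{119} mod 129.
37

Using successive squaring:
Binary expansion of 119: 1110111
Powers of 7 mod 129 (each is the square of the previous):
  7^1 ≡ 7 (mod 129)
  7^2 ≡ 7² = 49 ≡ 49 (mod 129)
  7^4 ≡ 49² = 2401 ≡ 79 (mod 129)
  7^8 ≡ 79² = 6241 ≡ 49 (mod 129)
  7^16 ≡ 49² = 2401 ≡ 79 (mod 129)
  7^32 ≡ 79² = 6241 ≡ 49 (mod 129)
  7^64 ≡ 49² = 2401 ≡ 79 (mod 129)
119 = 64 + 32 + 16 + 4 + 2 + 1, so 7^119 = 7^64 × 7^32 × 7^16 × 7^4 × 7^2 × 7^1 ≡ 79 × 49 × 79 × 79 × 49 × 7 (mod 129)
Multiplying step by step:
  79 × 49 = 3871 ≡ 1 (mod 129)
  1 × 79 = 79 ≡ 79 (mod 129)
  79 × 79 = 6241 ≡ 49 (mod 129)
  49 × 49 = 2401 ≡ 79 (mod 129)
  79 × 7 = 553 ≡ 37 (mod 129)
Result: 7^119 ≡ 37 (mod 129)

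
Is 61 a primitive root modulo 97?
No

To verify, check if 61^(96/q) ≢ 1 (mod 97) for each prime divisor q of 96
Divisors of 96 = 96: [1, 2, 3, 4, 6, 8, 12, 16, 24, 32, 48, 96]
  61^(96/2) = 61^48 ≡ 1 (mod 97)
  61^(96/3) = 61^32 ≡ 35 (mod 97)
Conclusion: 61 is not a primitive root modulo 97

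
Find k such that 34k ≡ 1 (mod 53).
34^(-1) ≡ 39 (mod 53). Verification: 34 × 39 = 1326 ≡ 1 (mod 53)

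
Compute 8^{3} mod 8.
0

Using successive squaring:
Binary expansion of 3: 11
Powers of 8 mod 8 (each is the square of the previous):
  8^1 ≡ 0 (mod 8)
  8^2 ≡ 0² = 0 ≡ 0 (mod 8)
3 = 2 + 1, so 8^3 = 8^2 × 8^1 ≡ 0 × 0 (mod 8)
Multiplying step by step:
  0 × 0 = 0 ≡ 0 (mod 8)
Result: 8^3 ≡ 0 (mod 8)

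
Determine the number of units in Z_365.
288

Prime factorization: 365 = 5 × 73
Using the formula φ(n) = n × Π(1 - 1/p) for each prime factor p:
φ(365) = 365 × (1 - 1/5) × (1 - 1/73)
φ(365) = 288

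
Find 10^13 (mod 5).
Using repeated squaring. 10 ≡ 0 (mod 5). 13 = 8 + 4 + 1 (binary 1101). Repeated squaring mod 5: 0^1 ≡ 0; 0^2 ≡ 0² = 0 ≡ 0; 0^4 ≡ 0² = 0 ≡ 0; 0^8 ≡ 0² = 0 ≡ 0. Multiply: 10^13 ≡ 0^8 × 0^4 × 0^1 ≡ 0 × 0 × 0 (mod 5): 0 × 0 = 0 ≡ 0; 0 × 0 = 0 ≡ 0. So 10^13 ≡ 0 (mod 5).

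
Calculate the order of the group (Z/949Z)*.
864

Prime factorization: 949 = 13 × 73
Using the formula φ(n) = n × Π(1 - 1/p) for each prime factor p:
φ(949) = 949 × (1 - 1/13) × (1 - 1/73)
φ(949) = 864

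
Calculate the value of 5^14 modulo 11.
Using Fermat: 5^{10} ≡ 1 (mod 11). 14 ≡ 4 (mod 10). So 5^{14} ≡ 5^{4} ≡ 9 (mod 11)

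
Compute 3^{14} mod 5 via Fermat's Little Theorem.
4

By Fermat's Little Theorem, a^(p-1) ≡ 1 (mod p) for prime p and gcd(a, p) = 1
Here p = 5, so 3^4 ≡ 1 (mod 5)
We can reduce the exponent: 14 mod 4 = 2
So 3^14 ≡ 3^2 (mod 5)
Computing: 3^2 mod 5 = 4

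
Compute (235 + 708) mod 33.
19

(235 + 708) = 943
943 mod 33 = 19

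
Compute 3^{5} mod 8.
3

Using successive squaring:
Binary expansion of 5: 101
Powers of 3 mod 8 (each is the square of the previous):
  3^1 ≡ 3 (mod 8)
  3^2 ≡ 3² = 9 ≡ 1 (mod 8)
  3^4 ≡ 1² = 1 ≡ 1 (mod 8)
5 = 4 + 1, so 3^5 = 3^4 × 3^1 ≡ 1 × 3 (mod 8)
Multiplying step by step:
  1 × 3 = 3 ≡ 3 (mod 8)
Result: 3^5 ≡ 3 (mod 8)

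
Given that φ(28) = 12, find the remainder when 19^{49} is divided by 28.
By Euler: 19^{12} ≡ 1 (mod 28) since gcd(19, 28) = 1. 49 = 4×12 + 1. So 19^{49} ≡ 19^{1} ≡ 19 (mod 28)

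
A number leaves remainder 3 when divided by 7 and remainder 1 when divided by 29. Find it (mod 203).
M = 7 × 29 = 203. M₁ = 29, y₁ ≡ 1 (mod 7). M₂ = 7, y₂ ≡ 25 (mod 29). y = 3×29×1 + 1×7×25 ≡ 59 (mod 203)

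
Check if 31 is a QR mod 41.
By Euler's criterion: 31^{20} ≡ 1 (mod 41). Since this equals 1, 31 is a QR.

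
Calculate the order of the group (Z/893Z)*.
828

Prime factorization: 893 = 19 × 47
Using the formula φ(n) = n × Π(1 - 1/p) for each prime factor p:
φ(893) = 893 × (1 - 1/19) × (1 - 1/47)
φ(893) = 828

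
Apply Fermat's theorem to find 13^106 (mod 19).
By Fermat: 13^{18} ≡ 1 (mod 19). 106 = 5×18 + 16. So 13^{106} ≡ 13^{16} ≡ 9 (mod 19)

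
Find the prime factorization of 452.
2^2 × 113

Divide by primes starting from smallest:
452 ÷ 2 = 226
226 ÷ 2 = 113
113 ÷ 113 = 1

452 = 2^2 × 113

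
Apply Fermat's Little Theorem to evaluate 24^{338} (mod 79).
23

By Fermat's Little Theorem, a^(p-1) ≡ 1 (mod p) for prime p and gcd(a, p) = 1
Here p = 79, so 24^78 ≡ 1 (mod 79)
We can reduce the exponent: 338 mod 78 = 26
So 24^338 ≡ 24^26 (mod 79)
Computing: 24^26 mod 79 = 23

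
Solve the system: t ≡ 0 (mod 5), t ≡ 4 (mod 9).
M = 5 × 9 = 45. M₁ = 9, y₁ ≡ 4 (mod 5). M₂ = 5, y₂ ≡ 2 (mod 9). t = 0×9×4 + 4×5×2 ≡ 40 (mod 45)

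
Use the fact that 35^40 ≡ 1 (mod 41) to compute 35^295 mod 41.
By Fermat: 35^{40} ≡ 1 (mod 41). 295 = 7×40 + 15. So 35^{295} ≡ 35^{15} ≡ 38 (mod 41)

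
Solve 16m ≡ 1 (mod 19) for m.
16^(-1) ≡ 6 (mod 19). Verification: 16 × 6 = 96 ≡ 1 (mod 19)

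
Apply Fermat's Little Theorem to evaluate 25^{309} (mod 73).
70

By Fermat's Little Theorem, a^(p-1) ≡ 1 (mod p) for prime p and gcd(a, p) = 1
Here p = 73, so 25^72 ≡ 1 (mod 73)
We can reduce the exponent: 309 mod 72 = 21
So 25^309 ≡ 25^21 (mod 73)
Computing: 25^21 mod 73 = 70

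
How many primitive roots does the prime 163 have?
Number of primitive roots mod 163 = φ(162) = 54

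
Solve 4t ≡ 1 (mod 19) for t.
5

Using Extended Euclidean Algorithm:
gcd(4, 19) = 1
Bezout coefficients: 4 × 5 + 19 × -1 = 1
So 4 × 5 ≡ 1 (mod 19)
The inverse is 5 mod 19 = 5
Verification: 4 × 5 = 20 = 1 × 19 + 1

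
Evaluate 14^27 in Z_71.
Using repeated squaring. 27 = 16 + 8 + 2 + 1 (binary 11011). Repeated squaring mod 71: 14^1 ≡ 14; 14^2 ≡ 14² = 196 ≡ 54; 14^4 ≡ 54² = 2916 ≡ 5; 14^8 ≡ 5² = 25 ≡ 25; 14^16 ≡ 25² = 625 ≡ 57. Multiply: 14^27 = 14^16 × 14^8 × 14^2 × 14^1 ≡ 57 × 25 × 54 × 14 (mod 71): 57 × 25 = 1425 ≡ 5; 5 × 54 = 270 ≡ 57; 57 × 14 = 798 ≡ 17. So 14^27 ≡ 17 (mod 71).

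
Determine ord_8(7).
Powers of 7 mod 8: 7^1≡7, 7^2≡1. Order = 2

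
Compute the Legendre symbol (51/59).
(51/59) = 51^{29} mod 59 = 1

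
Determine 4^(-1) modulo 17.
4^(-1) ≡ 13 (mod 17). Verification: 4 × 13 = 52 ≡ 1 (mod 17)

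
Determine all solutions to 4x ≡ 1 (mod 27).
7

Since gcd(4, 27) = 1 divides 1, a solution exists.
Multiply both sides by the inverse of 4 mod 27:
  4^(-1) mod 27 = 7
  x ≡ 7 × 1 ≡ 7 ≡ 7 (mod 27)
Verification: 4 × 7 = 28 = 1 × 27 + 1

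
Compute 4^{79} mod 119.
81

Using successive squaring:
Binary expansion of 79: 1001111
Powers of 4 mod 119 (each is the square of the previous):
  4^1 ≡ 4 (mod 119)
  4^2 ≡ 4² = 16 ≡ 16 (mod 119)
  4^4 ≡ 16² = 256 ≡ 18 (mod 119)
  4^8 ≡ 18² = 324 ≡ 86 (mod 119)
  4^16 ≡ 86² = 7396 ≡ 18 (mod 119)
  4^32 ≡ 18² = 324 ≡ 86 (mod 119)
  4^64 ≡ 86² = 7396 ≡ 18 (mod 119)
79 = 64 + 8 + 4 + 2 + 1, so 4^79 = 4^64 × 4^8 × 4^4 × 4^2 × 4^1 ≡ 18 × 86 × 18 × 16 × 4 (mod 119)
Multiplying step by step:
  18 × 86 = 1548 ≡ 1 (mod 119)
  1 × 18 = 18 ≡ 18 (mod 119)
  18 × 16 = 288 ≡ 50 (mod 119)
  50 × 4 = 200 ≡ 81 (mod 119)
Result: 4^79 ≡ 81 (mod 119)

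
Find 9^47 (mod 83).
Using repeated squaring. 47 = 32 + 8 + 4 + 2 + 1 (binary 101111). Repeated squaring mod 83: 9^1 ≡ 9; 9^2 ≡ 9² = 81 ≡ 81; 9^4 ≡ 81² = 6561 ≡ 4; 9^8 ≡ 4² = 16 ≡ 16; 9^16 ≡ 16² = 256 ≡ 7; 9^32 ≡ 7² = 49 ≡ 49. Multiply: 9^47 = 9^32 × 9^8 × 9^4 × 9^2 × 9^1 ≡ 49 × 16 × 4 × 81 × 9 (mod 83): 49 × 16 = 784 ≡ 37; 37 × 4 = 148 ≡ 65; 65 × 81 = 5265 ≡ 36; 36 × 9 = 324 ≡ 75. So 9^47 ≡ 75 (mod 83).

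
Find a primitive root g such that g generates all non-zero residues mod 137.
p - 1 = 136 has prime divisors 2, 17. h is a primitive root mod 137 iff h^(136/q) ≢ 1 (mod 137) for each such q.
h = 2: 2^68 ≡ 1, 2^8 ≡ 119 (mod 137); 2^68 ≡ 1, so not a primitive root.
h = 3: 3^68 ≡ 136, 3^8 ≡ 122 (mod 137); none is 1, so 3 has order 136 and is a primitive root.
The smallest primitive root mod 137 is g = 3.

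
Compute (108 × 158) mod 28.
12

(108 × 158) = 17064
17064 mod 28 = 12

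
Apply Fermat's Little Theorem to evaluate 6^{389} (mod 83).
22

By Fermat's Little Theorem, a^(p-1) ≡ 1 (mod p) for prime p and gcd(a, p) = 1
Here p = 83, so 6^82 ≡ 1 (mod 83)
We can reduce the exponent: 389 mod 82 = 61
So 6^389 ≡ 6^61 (mod 83)
Computing: 6^61 mod 83 = 22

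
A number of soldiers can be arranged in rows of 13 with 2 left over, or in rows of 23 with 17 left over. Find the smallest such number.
M = 13 × 23 = 299. M₁ = 23, y₁ ≡ 4 (mod 13). M₂ = 13, y₂ ≡ 16 (mod 23). r = 2×23×4 + 17×13×16 ≡ 132 (mod 299). The smallest positive such number is 132.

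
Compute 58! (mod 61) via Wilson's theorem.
(60)! = (58)! × (59) × (60) ≡ -1 (mod 61). So (58)! ≡ -1 × [(60)(59)]^(-1) ≡ 30 (mod 61)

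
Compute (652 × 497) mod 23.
20

(652 × 497) = 324044
324044 mod 23 = 20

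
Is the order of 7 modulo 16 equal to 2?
Yes, ord_16(7) = 2.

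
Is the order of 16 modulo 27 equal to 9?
Yes, ord_27(16) = 9.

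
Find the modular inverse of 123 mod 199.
123^(-1) ≡ 144 (mod 199). Verification: 123 × 144 = 17712 ≡ 1 (mod 199)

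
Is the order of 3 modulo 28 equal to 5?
No, the actual order is 6, not 5.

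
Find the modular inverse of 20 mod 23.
20^(-1) ≡ 15 (mod 23). Verification: 20 × 15 = 300 ≡ 1 (mod 23)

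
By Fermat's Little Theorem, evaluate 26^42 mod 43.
By Fermat's Little Theorem, 26^{42} ≡ 1 (mod 43) since 43 is prime and gcd(26, 43) = 1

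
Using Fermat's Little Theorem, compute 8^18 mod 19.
By Fermat's Little Theorem, 8^{18} ≡ 1 (mod 19) since 19 is prime and gcd(8, 19) = 1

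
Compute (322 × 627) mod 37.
22

(322 × 627) = 201894
201894 mod 37 = 22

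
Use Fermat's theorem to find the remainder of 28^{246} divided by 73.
24

By Fermat's Little Theorem, a^(p-1) ≡ 1 (mod p) for prime p and gcd(a, p) = 1
Here p = 73, so 28^72 ≡ 1 (mod 73)
We can reduce the exponent: 246 mod 72 = 30
So 28^246 ≡ 28^30 (mod 73)
Computing: 28^30 mod 73 = 24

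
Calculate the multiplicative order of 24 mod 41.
Powers of 24 mod 41: 24^1≡24, 24^2≡2, 24^3≡7, 24^4≡4, 24^5≡14, 24^6≡8, 24^7≡28, 24^8≡16, 24^9≡15, 24^10≡32, 24^11≡30, 24^12≡23, 24^13≡19, 24^14≡5, 24^15≡38, 24^16≡10, 24^17≡35, 24^18≡20, 24^19≡29, 24^20≡40, 24^21≡17, 24^22≡39, 24^23≡34, 24^24≡37, 24^25≡27, 24^26≡33, 24^27≡13, 24^28≡25, 24^29≡26, 24^30≡9, 24^31≡11, 24^32≡18, 24^33≡22, 24^34≡36, 24^35≡3, 24^36≡31, 24^37≡6, 24^38≡21, 24^39≡12, 24^40≡1. Order = 40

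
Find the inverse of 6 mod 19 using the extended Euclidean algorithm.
Extended GCD: 6(-3) + 19(1) = 1. So 6^(-1) ≡ 16 ≡ 16 (mod 19). Verify: 6 × 16 = 96 ≡ 1 (mod 19)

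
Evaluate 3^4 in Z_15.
4 = 4 (binary 100). Repeated squaring mod 15: 3^1 ≡ 3; 3^2 ≡ 3² = 9 ≡ 9; 3^4 ≡ 9² = 81 ≡ 6. So 3^4 ≡ 6 (mod 15).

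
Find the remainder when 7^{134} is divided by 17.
By Fermat: 7^{16} ≡ 1 (mod 17). 134 = 8×16 + 6. So 7^{134} ≡ 7^{6} ≡ 9 (mod 17)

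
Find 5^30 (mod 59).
Using repeated squaring. 30 = 16 + 8 + 4 + 2 (binary 11110). Repeated squaring mod 59: 5^1 ≡ 5; 5^2 ≡ 5² = 25 ≡ 25; 5^4 ≡ 25² = 625 ≡ 35; 5^8 ≡ 35² = 1225 ≡ 45; 5^16 ≡ 45² = 2025 ≡ 19. Multiply: 5^30 = 5^16 × 5^8 × 5^4 × 5^2 ≡ 19 × 45 × 35 × 25 (mod 59): 19 × 45 = 855 ≡ 29; 29 × 35 = 1015 ≡ 12; 12 × 25 = 300 ≡ 5. So 5^30 ≡ 5 (mod 59).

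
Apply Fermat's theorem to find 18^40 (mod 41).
By Fermat's Little Theorem, 18^{40} ≡ 1 (mod 41) since 41 is prime and gcd(18, 41) = 1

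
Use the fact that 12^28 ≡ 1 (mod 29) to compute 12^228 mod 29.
By Fermat: 12^{28} ≡ 1 (mod 29). 228 ≡ 4 (mod 28). So 12^{228} ≡ 12^{4} ≡ 1 (mod 29)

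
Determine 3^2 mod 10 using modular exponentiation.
2 = 2 (binary 10). Repeated squaring mod 10: 3^1 ≡ 3; 3^2 ≡ 3² = 9 ≡ 9. So 3^2 ≡ 9 (mod 10).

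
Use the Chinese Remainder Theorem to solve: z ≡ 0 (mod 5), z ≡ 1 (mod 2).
M = 5 × 2 = 10. M₁ = 2, y₁ ≡ 3 (mod 5). M₂ = 5, y₂ ≡ 1 (mod 2). z = 0×2×3 + 1×5×1 ≡ 5 (mod 10)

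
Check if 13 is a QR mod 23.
By Euler's criterion: 13^{11} ≡ 1 (mod 23). Since this equals 1, 13 is a QR.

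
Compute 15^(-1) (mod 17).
15^(-1) ≡ 8 (mod 17). Verification: 15 × 8 = 120 ≡ 1 (mod 17)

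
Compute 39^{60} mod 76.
1

Using successive squaring:
Binary expansion of 60: 111100
Powers of 39 mod 76 (each is the square of the previous):
  39^1 ≡ 39 (mod 76)
  39^2 ≡ 39² = 1521 ≡ 1 (mod 76)
  39^4 ≡ 1² = 1 ≡ 1 (mod 76)
  39^8 ≡ 1² = 1 ≡ 1 (mod 76)
  39^16 ≡ 1² = 1 ≡ 1 (mod 76)
  39^32 ≡ 1² = 1 ≡ 1 (mod 76)
60 = 32 + 16 + 8 + 4, so 39^60 = 39^32 × 39^16 × 39^8 × 39^4 ≡ 1 × 1 × 1 × 1 (mod 76)
Multiplying step by step:
  1 × 1 = 1 ≡ 1 (mod 76)
  1 × 1 = 1 ≡ 1 (mod 76)
  1 × 1 = 1 ≡ 1 (mod 76)
Result: 39^60 ≡ 1 (mod 76)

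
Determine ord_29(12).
Powers of 12 mod 29: 12^1≡12, 12^2≡28, 12^3≡17, 12^4≡1. Order = 4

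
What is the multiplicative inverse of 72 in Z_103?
93

Using Extended Euclidean Algorithm:
gcd(72, 103) = 1
Bezout coefficients: 72 × -10 + 103 × 7 = 1
So 72 × -10 ≡ 1 (mod 103)
The inverse is -10 mod 103 = 93
Verification: 72 × 93 = 6696 = 65 × 103 + 1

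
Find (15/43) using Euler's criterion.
(15/43) = 15^{21} mod 43 = 1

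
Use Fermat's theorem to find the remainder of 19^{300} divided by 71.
20

By Fermat's Little Theorem, a^(p-1) ≡ 1 (mod p) for prime p and gcd(a, p) = 1
Here p = 71, so 19^70 ≡ 1 (mod 71)
We can reduce the exponent: 300 mod 70 = 20
So 19^300 ≡ 19^20 (mod 71)
Computing: 19^20 mod 71 = 20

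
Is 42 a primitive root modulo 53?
No

To verify, check if 42^(52/q) ≢ 1 (mod 53) for each prime divisor q of 52
Divisors of 52 = 52: [1, 2, 4, 13, 26, 52]
  42^(52/2) = 42^26 ≡ 1 (mod 53)
  42^(52/13) = 42^4 ≡ 13 (mod 53)
Conclusion: 42 is not a primitive root modulo 53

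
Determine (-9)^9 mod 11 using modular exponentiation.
(-9) ≡ 2 (mod 11). 9 = 8 + 1 (binary 1001). Repeated squaring mod 11: 2^1 ≡ 2; 2^2 ≡ 2² = 4 ≡ 4; 2^4 ≡ 4² = 16 ≡ 5; 2^8 ≡ 5² = 25 ≡ 3. Multiply: (-9)^9 ≡ 2^8 × 2^1 ≡ 3 × 2 (mod 11): 3 × 2 = 6 ≡ 6. So (-9)^9 ≡ 6 (mod 11).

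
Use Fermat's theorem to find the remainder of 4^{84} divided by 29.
1

By Fermat's Little Theorem, a^(p-1) ≡ 1 (mod p) for prime p and gcd(a, p) = 1
Here p = 29, so 4^28 ≡ 1 (mod 29)
We can reduce the exponent: 84 mod 28 = 0
So 4^84 ≡ 4^0 (mod 29)
Computing: 4^0 mod 29 = 1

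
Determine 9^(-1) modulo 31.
9^(-1) ≡ 7 (mod 31). Verification: 9 × 7 = 63 ≡ 1 (mod 31)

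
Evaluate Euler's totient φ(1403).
1320

Prime factorization: 1403 = 23 × 61
Using the formula φ(n) = n × Π(1 - 1/p) for each prime factor p:
φ(1403) = 1403 × (1 - 1/23) × (1 - 1/61)
φ(1403) = 1320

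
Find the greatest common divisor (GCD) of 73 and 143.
1

Using the Euclidean algorithm:
73 = 0 × 143 + 73
143 = 1 × 73 + 70
73 = 1 × 70 + 3
70 = 23 × 3 + 1
3 = 3 × 1 + 0

GCD(73, 143) = 1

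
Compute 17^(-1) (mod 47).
17^(-1) ≡ 36 (mod 47). Verification: 17 × 36 = 612 ≡ 1 (mod 47)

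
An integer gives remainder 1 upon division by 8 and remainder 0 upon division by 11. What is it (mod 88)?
M = 8 × 11 = 88. M₁ = 11, y₁ ≡ 3 (mod 8). M₂ = 8, y₂ ≡ 7 (mod 11). r = 1×11×3 + 0×8×7 ≡ 33 (mod 88). The smallest positive such number is 33.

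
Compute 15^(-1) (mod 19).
14

Using Extended Euclidean Algorithm:
gcd(15, 19) = 1
Bezout coefficients: 15 × -5 + 19 × 4 = 1
So 15 × -5 ≡ 1 (mod 19)
The inverse is -5 mod 19 = 14
Verification: 15 × 14 = 210 = 11 × 19 + 1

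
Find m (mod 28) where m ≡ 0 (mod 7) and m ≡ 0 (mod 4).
M = 7 × 4 = 28. M₁ = 4, y₁ ≡ 2 (mod 7). M₂ = 7, y₂ ≡ 3 (mod 4). m = 0×4×2 + 0×7×3 ≡ 0 (mod 28)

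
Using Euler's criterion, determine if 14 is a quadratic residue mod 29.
By Euler's criterion: 14^{14} ≡ 28 (mod 29). Since this equals -1 (≡ 28), 14 is not a QR.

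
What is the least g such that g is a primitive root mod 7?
p - 1 = 6 has prime divisors 2, 3. h is a primitive root mod 7 iff h^(6/q) ≢ 1 (mod 7) for each such q.
h = 2: 2^3 ≡ 1, 2^2 ≡ 4 (mod 7); 2^3 ≡ 1, so not a primitive root.
h = 3: 3^3 ≡ 6, 3^2 ≡ 2 (mod 7); none is 1, so 3 has order 6 and is a primitive root.
The smallest primitive root mod 7 is g = 3.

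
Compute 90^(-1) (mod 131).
90^(-1) ≡ 115 (mod 131). Verification: 90 × 115 = 10350 ≡ 1 (mod 131)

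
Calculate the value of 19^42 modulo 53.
Using repeated squaring. 42 = 32 + 8 + 2 (binary 101010). Repeated squaring mod 53: 19^1 ≡ 19; 19^2 ≡ 19² = 361 ≡ 43; 19^4 ≡ 43² = 1849 ≡ 47; 19^8 ≡ 47² = 2209 ≡ 36; 19^16 ≡ 36² = 1296 ≡ 24; 19^32 ≡ 24² = 576 ≡ 46. Multiply: 19^42 = 19^32 × 19^8 × 19^2 ≡ 46 × 36 × 43 (mod 53): 46 × 36 = 1656 ≡ 13; 13 × 43 = 559 ≡ 29. So 19^42 ≡ 29 (mod 53).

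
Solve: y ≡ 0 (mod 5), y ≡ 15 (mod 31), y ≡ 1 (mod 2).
M = 5 × 31 × 2 = 310. M₁ = 62, y₁ ≡ 3 (mod 5). M₂ = 10, y₂ ≡ 28 (mod 31). M₃ = 155, y₃ ≡ 1 (mod 2). y = 0×62×3 + 15×10×28 + 1×155×1 ≡ 15 (mod 310)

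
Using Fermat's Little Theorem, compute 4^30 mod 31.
By Fermat's Little Theorem, 4^{30} ≡ 1 (mod 31) since 31 is prime and gcd(4, 31) = 1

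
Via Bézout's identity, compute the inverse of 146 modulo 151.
Extended GCD: 146(30) + 151(-29) = 1. So 146^(-1) ≡ 30 ≡ 30 (mod 151). Verify: 146 × 30 = 4380 ≡ 1 (mod 151)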